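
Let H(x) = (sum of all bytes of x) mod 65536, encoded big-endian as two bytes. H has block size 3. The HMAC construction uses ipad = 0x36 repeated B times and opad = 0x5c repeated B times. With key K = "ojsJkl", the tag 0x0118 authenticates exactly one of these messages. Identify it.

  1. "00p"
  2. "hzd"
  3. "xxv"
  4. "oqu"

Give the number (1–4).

3

Key "ojsJkl" = 6f 6a 73 4a 6b 6c is 6 bytes > B = 3, so hash it first: H(key) = 02 6d, then zero-pad to 3 bytes: K' = 02 6d 00.
K' ⊕ ipad = 34 5b 36; K' ⊕ opad = 5e 31 5c.
m1: inner = H(34 5b 36 30 30 70) = 01 95; tag = H(5e 31 5c 01 95) = 0181
m2: inner = H(34 5b 36 68 7a 64) = 02 0b; tag = H(5e 31 5c 02 0b) = 00f8
m3: inner = H(34 5b 36 78 78 76) = 02 2b; tag = H(5e 31 5c 02 2b) = 0118 ← matches
m4: inner = H(34 5b 36 6f 71 75) = 02 1a; tag = H(5e 31 5c 02 1a) = 0107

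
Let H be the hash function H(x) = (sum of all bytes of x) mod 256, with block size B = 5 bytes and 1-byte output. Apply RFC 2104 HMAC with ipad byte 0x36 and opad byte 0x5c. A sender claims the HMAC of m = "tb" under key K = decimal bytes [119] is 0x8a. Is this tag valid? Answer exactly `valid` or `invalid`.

valid

Key decimal bytes [119] = 77 is 1 byte ≤ B = 5; zero-pad to 5 bytes: K' = 77 00 00 00 00.
K' ⊕ ipad = 41 36 36 36 36; K' ⊕ opad = 2b 5c 5c 5c 5c.
Inner hash: sum = 65+54+54+54+54+116+98 = 495; mod 256 = 239 → ef.
Outer hash (recomputed tag): sum = 43+92+92+92+92+239 = 650; mod 256 = 138 → 8a.
Recomputed tag = 8a; claimed = 8a → match.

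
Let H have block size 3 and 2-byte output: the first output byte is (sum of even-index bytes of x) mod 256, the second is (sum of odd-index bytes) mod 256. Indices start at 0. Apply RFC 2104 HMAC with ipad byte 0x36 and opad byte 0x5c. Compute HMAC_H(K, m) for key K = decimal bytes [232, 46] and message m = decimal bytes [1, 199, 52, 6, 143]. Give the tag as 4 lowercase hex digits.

Key decimal bytes [232, 46] = e8 2e is 2 bytes ≤ B = 3; zero-pad to 3 bytes: K' = e8 2e 00.
K' ⊕ ipad = de 18 36.  K' ⊕ opad = b4 72 5c.
Inner input = (K'⊕ipad) ∥ m = de 18 36 ∥ 01 c7 34 06 8f.
Inner hash: even-index sum = 481 mod 256 = 225; odd-index sum = 220 mod 256 = 220 → e1 dc.
Outer input = (K'⊕opad) ∥ inner = b4 72 5c ∥ e1 dc.
Outer hash (tag): even-index sum = 492 mod 256 = 236; odd-index sum = 339 mod 256 = 83 → ec 53.

ec53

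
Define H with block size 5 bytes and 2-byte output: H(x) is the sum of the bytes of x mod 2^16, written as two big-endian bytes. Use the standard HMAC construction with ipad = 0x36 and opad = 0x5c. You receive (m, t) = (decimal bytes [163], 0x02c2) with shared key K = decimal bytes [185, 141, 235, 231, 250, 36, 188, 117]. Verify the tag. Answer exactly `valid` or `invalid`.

Key decimal bytes [185, 141, 235, 231, 250, 36, 188, 117] = b9 8d eb e7 fa 24 bc 75 is 8 bytes > B = 5, so hash it first: H(key) = 05 67, then zero-pad to 5 bytes: K' = 05 67 00 00 00.
K' ⊕ ipad = 33 51 36 36 36; K' ⊕ opad = 59 3b 5c 5c 5c.
Inner hash: sum = 51+81+54+54+54+163 = 457 → 01 c9.
Outer hash (recomputed tag): sum = 89+59+92+92+92+1+201 = 626 → 02 72.
Recomputed tag = 0272; claimed = 02c2 → mismatch.

invalid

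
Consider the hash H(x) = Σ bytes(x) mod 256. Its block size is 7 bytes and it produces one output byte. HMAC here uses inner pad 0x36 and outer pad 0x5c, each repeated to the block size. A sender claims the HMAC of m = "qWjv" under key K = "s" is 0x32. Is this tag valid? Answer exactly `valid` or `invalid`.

Key "s" = 73 is 1 byte ≤ B = 7; zero-pad to 7 bytes: K' = 73 00 00 00 00 00 00.
K' ⊕ ipad = 45 36 36 36 36 36 36; K' ⊕ opad = 2f 5c 5c 5c 5c 5c 5c.
Inner hash: sum = 69+54+54+54+54+54+54+113+87+106+118 = 817; mod 256 = 49 → 31.
Outer hash (recomputed tag): sum = 47+92+92+92+92+92+92+49 = 648; mod 256 = 136 → 88.
Recomputed tag = 88; claimed = 32 → mismatch.

invalid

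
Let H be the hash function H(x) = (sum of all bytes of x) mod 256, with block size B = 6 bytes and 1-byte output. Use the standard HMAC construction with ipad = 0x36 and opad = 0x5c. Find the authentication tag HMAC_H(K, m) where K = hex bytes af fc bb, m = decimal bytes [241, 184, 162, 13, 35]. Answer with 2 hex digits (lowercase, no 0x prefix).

Key hex bytes af fc bb is 3 bytes ≤ B = 6; zero-pad to 6 bytes: K' = af fc bb 00 00 00.
K' ⊕ ipad = 99 ca 8d 36 36 36.  K' ⊕ opad = f3 a0 e7 5c 5c 5c.
Inner input = (K'⊕ipad) ∥ m = 99 ca 8d 36 36 36 ∥ f1 b8 a2 0d 23.
Inner hash: sum = 153+202+141+54+54+54+241+184+162+13+35 = 1293; mod 256 = 13 → 0d.
Outer input = (K'⊕opad) ∥ inner = f3 a0 e7 5c 5c 5c ∥ 0d.
Outer hash (tag): sum = 243+160+231+92+92+92+13 = 923; mod 256 = 155 → 9b.

9b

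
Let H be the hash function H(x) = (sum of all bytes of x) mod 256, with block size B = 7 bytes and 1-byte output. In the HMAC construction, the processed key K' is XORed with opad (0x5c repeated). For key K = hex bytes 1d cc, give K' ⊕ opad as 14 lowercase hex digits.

41905c5c5c5c5c

Key hex bytes 1d cc is 2 bytes ≤ B = 7; zero-pad to 7 bytes: K' = 1d cc 00 00 00 00 00.
XOR each byte with 0x5c: 1d⊕5c=41, cc⊕5c=90, 00⊕5c=5c, 00⊕5c=5c, 00⊕5c=5c, 00⊕5c=5c, 00⊕5c=5c.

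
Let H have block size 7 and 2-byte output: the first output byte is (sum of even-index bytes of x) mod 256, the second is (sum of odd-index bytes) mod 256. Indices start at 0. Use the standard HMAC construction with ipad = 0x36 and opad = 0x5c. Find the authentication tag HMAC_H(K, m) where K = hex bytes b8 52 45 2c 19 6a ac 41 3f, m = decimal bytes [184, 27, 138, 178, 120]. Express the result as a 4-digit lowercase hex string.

b6d3

Key hex bytes b8 52 45 2c 19 6a ac 41 3f is 9 bytes > B = 7, so hash it first: H(key) = 01 29, then zero-pad to 7 bytes: K' = 01 29 00 00 00 00 00.
K' ⊕ ipad = 37 1f 36 36 36 36 36.  K' ⊕ opad = 5d 75 5c 5c 5c 5c 5c.
Inner input = (K'⊕ipad) ∥ m = 37 1f 36 36 36 36 36 ∥ b8 1b 8a b2 78.
Inner hash: even-index sum = 422 mod 256 = 166; odd-index sum = 581 mod 256 = 69 → a6 45.
Outer input = (K'⊕opad) ∥ inner = 5d 75 5c 5c 5c 5c 5c ∥ a6 45.
Outer hash (tag): even-index sum = 438 mod 256 = 182; odd-index sum = 467 mod 256 = 211 → b6 d3.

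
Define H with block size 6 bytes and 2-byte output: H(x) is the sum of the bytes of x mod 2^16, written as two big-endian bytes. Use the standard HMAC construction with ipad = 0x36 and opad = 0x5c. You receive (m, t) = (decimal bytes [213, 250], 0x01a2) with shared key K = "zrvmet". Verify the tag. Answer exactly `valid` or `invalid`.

Key "zrvmet" = 7a 72 76 6d 65 74 is exactly B = 6 bytes: K' = 7a 72 76 6d 65 74.
K' ⊕ ipad = 4c 44 40 5b 53 42; K' ⊕ opad = 26 2e 2a 31 39 28.
Inner hash: sum = 76+68+64+91+83+66+213+250 = 911 → 03 8f.
Outer hash (recomputed tag): sum = 38+46+42+49+57+40+3+143 = 418 → 01 a2.
Recomputed tag = 01a2; claimed = 01a2 → match.

valid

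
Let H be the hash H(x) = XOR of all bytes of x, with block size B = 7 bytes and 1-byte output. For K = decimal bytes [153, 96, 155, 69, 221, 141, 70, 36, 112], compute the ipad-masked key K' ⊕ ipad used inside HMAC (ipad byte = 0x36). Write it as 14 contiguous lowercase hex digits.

Key decimal bytes [153, 96, 155, 69, 221, 141, 70, 36, 112] = 99 60 9b 45 dd 8d 46 24 70 is 9 bytes > B = 7, so hash it first: H(key) = 65, then zero-pad to 7 bytes: K' = 65 00 00 00 00 00 00.
XOR each byte with 0x36: 65⊕36=53, 00⊕36=36, 00⊕36=36, 00⊕36=36, 00⊕36=36, 00⊕36=36, 00⊕36=36.

53363636363636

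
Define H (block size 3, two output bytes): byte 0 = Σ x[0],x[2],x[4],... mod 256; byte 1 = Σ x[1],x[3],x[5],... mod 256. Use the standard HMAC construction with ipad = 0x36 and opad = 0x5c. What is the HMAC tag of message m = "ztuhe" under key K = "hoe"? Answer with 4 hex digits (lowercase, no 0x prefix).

1ac0

Key "hoe" = 68 6f 65 is exactly B = 3 bytes: K' = 68 6f 65.
K' ⊕ ipad = 5e 59 53.  K' ⊕ opad = 34 33 39.
Inner input = (K'⊕ipad) ∥ m = 5e 59 53 ∥ 7a 74 75 68 65.
Inner hash: even-index sum = 397 mod 256 = 141; odd-index sum = 429 mod 256 = 173 → 8d ad.
Outer input = (K'⊕opad) ∥ inner = 34 33 39 ∥ 8d ad.
Outer hash (tag): even-index sum = 282 mod 256 = 26; odd-index sum = 192 mod 256 = 192 → 1a c0.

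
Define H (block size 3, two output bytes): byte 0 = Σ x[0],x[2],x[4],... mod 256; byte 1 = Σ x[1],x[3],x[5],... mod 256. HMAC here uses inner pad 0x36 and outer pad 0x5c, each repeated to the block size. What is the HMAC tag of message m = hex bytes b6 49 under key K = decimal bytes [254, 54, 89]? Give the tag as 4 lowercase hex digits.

5dea

Key decimal bytes [254, 54, 89] = fe 36 59 is exactly B = 3 bytes: K' = fe 36 59.
K' ⊕ ipad = c8 00 6f.  K' ⊕ opad = a2 6a 05.
Inner input = (K'⊕ipad) ∥ m = c8 00 6f ∥ b6 49.
Inner hash: even-index sum = 384 mod 256 = 128; odd-index sum = 182 mod 256 = 182 → 80 b6.
Outer input = (K'⊕opad) ∥ inner = a2 6a 05 ∥ 80 b6.
Outer hash (tag): even-index sum = 349 mod 256 = 93; odd-index sum = 234 mod 256 = 234 → 5d ea.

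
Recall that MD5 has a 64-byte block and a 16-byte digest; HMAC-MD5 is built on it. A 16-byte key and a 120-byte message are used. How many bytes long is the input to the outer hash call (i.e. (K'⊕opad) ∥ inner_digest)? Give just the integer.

80

Key is 16 ≤ 64 bytes, zero-padded: |K'| = 64.
Outer input = (K'⊕opad) ∥ H(inner) → 64 + 16 = 80 bytes.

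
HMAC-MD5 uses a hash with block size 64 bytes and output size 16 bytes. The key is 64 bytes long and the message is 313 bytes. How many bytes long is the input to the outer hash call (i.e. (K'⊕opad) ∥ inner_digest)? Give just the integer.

80

Key is 64 ≤ 64 bytes, zero-padded: |K'| = 64.
Outer input = (K'⊕opad) ∥ H(inner) → 64 + 16 = 80 bytes.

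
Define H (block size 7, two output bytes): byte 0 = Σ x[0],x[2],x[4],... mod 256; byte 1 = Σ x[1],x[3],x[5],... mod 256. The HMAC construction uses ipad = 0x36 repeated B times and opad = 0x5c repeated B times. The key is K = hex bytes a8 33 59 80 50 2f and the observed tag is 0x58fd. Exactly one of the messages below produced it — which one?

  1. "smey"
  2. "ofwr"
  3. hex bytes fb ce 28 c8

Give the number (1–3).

Key hex bytes a8 33 59 80 50 2f is 6 bytes ≤ B = 7; zero-pad to 7 bytes: K' = a8 33 59 80 50 2f 00.
K' ⊕ ipad = 9e 05 6f b6 66 19 36; K' ⊕ opad = f4 6f 05 dc 0c 73 5c.
m1: inner = H(9e 05 6f b6 66 19 36 73 6d 65 79) = 8f ac; tag = H(f4 6f 05 dc 0c 73 5c 8f ac) = 0d4d
m2: inner = H(9e 05 6f b6 66 19 36 6f 66 77 72) = 81 ba; tag = H(f4 6f 05 dc 0c 73 5c 81 ba) = 1b3f
m3: inner = H(9e 05 6f b6 66 19 36 fb ce 28 c8) = 3f f7; tag = H(f4 6f 05 dc 0c 73 5c 3f f7) = 58fd ← matches

3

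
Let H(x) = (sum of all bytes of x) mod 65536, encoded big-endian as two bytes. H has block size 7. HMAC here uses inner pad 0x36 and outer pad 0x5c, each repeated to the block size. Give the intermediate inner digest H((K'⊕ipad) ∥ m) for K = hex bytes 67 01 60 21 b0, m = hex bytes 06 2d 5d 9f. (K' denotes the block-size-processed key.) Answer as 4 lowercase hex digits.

0316

Key hex bytes 67 01 60 21 b0 is 5 bytes ≤ B = 7; zero-pad to 7 bytes: K' = 67 01 60 21 b0 00 00.
K' ⊕ ipad = 51 37 56 17 86 36 36.
Inner input = 51 37 56 17 86 36 36 ∥ 06 2d 5d 9f.
Inner hash: sum = 81+55+86+23+134+54+54+6+45+93+159 = 790 → 03 16.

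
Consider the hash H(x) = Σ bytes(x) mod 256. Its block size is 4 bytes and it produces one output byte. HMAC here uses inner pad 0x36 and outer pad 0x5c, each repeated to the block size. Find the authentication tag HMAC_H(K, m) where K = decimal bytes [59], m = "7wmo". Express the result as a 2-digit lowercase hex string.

b4

Key decimal bytes [59] = 3b is 1 byte ≤ B = 4; zero-pad to 4 bytes: K' = 3b 00 00 00.
K' ⊕ ipad = 0d 36 36 36.  K' ⊕ opad = 67 5c 5c 5c.
Inner input = (K'⊕ipad) ∥ m = 0d 36 36 36 ∥ 37 77 6d 6f.
Inner hash: sum = 13+54+54+54+55+119+109+111 = 569; mod 256 = 57 → 39.
Outer input = (K'⊕opad) ∥ inner = 67 5c 5c 5c ∥ 39.
Outer hash (tag): sum = 103+92+92+92+57 = 436; mod 256 = 180 → b4.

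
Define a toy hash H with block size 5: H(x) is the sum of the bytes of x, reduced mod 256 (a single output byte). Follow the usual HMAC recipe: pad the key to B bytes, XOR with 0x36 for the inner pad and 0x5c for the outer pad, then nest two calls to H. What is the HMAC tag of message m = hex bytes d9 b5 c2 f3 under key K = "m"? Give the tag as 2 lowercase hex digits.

17

Key "m" = 6d is 1 byte ≤ B = 5; zero-pad to 5 bytes: K' = 6d 00 00 00 00.
K' ⊕ ipad = 5b 36 36 36 36.  K' ⊕ opad = 31 5c 5c 5c 5c.
Inner input = (K'⊕ipad) ∥ m = 5b 36 36 36 36 ∥ d9 b5 c2 f3.
Inner hash: sum = 91+54+54+54+54+217+181+194+243 = 1142; mod 256 = 118 → 76.
Outer input = (K'⊕opad) ∥ inner = 31 5c 5c 5c 5c ∥ 76.
Outer hash (tag): sum = 49+92+92+92+92+118 = 535; mod 256 = 23 → 17.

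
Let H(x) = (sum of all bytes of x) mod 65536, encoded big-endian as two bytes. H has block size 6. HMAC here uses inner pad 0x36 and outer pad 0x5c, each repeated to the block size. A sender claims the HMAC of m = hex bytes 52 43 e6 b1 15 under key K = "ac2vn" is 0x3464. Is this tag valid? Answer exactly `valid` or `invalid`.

invalid

Key "ac2vn" = 61 63 32 76 6e is 5 bytes ≤ B = 6; zero-pad to 6 bytes: K' = 61 63 32 76 6e 00.
K' ⊕ ipad = 57 55 04 40 58 36; K' ⊕ opad = 3d 3f 6e 2a 32 5c.
Inner hash: sum = 87+85+4+64+88+54+82+67+230+177+21 = 959 → 03 bf.
Outer hash (recomputed tag): sum = 61+63+110+42+50+92+3+191 = 612 → 02 64.
Recomputed tag = 0264; claimed = 3464 → mismatch.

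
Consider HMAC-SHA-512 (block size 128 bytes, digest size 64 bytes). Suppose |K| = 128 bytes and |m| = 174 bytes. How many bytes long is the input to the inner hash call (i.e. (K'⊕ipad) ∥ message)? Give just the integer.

Key is 128 ≤ 128 bytes, zero-padded: |K'| = 128.
Inner input = (K'⊕ipad) ∥ m → 128 + 174 = 302 bytes.

302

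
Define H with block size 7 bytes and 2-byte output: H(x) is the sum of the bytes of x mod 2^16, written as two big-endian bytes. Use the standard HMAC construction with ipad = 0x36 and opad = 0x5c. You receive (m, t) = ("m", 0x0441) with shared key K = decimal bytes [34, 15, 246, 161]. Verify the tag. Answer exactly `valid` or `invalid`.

Key decimal bytes [34, 15, 246, 161] = 22 0f f6 a1 is 4 bytes ≤ B = 7; zero-pad to 7 bytes: K' = 22 0f f6 a1 00 00 00.
K' ⊕ ipad = 14 39 c0 97 36 36 36; K' ⊕ opad = 7e 53 aa fd 5c 5c 5c.
Inner hash: sum = 20+57+192+151+54+54+54+109 = 691 → 02 b3.
Outer hash (recomputed tag): sum = 126+83+170+253+92+92+92+2+179 = 1089 → 04 41.
Recomputed tag = 0441; claimed = 0441 → match.

valid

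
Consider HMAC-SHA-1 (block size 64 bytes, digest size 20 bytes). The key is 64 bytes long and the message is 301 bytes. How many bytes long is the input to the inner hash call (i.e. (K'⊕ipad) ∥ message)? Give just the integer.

Key is 64 ≤ 64 bytes, zero-padded: |K'| = 64.
Inner input = (K'⊕ipad) ∥ m → 64 + 301 = 365 bytes.

365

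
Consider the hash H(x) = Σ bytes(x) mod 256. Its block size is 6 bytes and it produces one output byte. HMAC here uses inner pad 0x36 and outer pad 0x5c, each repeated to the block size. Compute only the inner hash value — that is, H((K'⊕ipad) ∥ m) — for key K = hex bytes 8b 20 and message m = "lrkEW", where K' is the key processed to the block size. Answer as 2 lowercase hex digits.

90

Key hex bytes 8b 20 is 2 bytes ≤ B = 6; zero-pad to 6 bytes: K' = 8b 20 00 00 00 00.
K' ⊕ ipad = bd 16 36 36 36 36.
Inner input = bd 16 36 36 36 36 ∥ 6c 72 6b 45 57.
Inner hash: sum = 189+22+54+54+54+54+108+114+107+69+87 = 912; mod 256 = 144 → 90.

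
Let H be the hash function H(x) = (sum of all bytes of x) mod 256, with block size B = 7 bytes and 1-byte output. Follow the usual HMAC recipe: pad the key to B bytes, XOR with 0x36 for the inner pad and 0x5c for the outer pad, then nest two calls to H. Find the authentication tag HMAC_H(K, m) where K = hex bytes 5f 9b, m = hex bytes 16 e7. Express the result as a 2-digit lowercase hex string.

b7

Key hex bytes 5f 9b is 2 bytes ≤ B = 7; zero-pad to 7 bytes: K' = 5f 9b 00 00 00 00 00.
K' ⊕ ipad = 69 ad 36 36 36 36 36.  K' ⊕ opad = 03 c7 5c 5c 5c 5c 5c.
Inner input = (K'⊕ipad) ∥ m = 69 ad 36 36 36 36 36 ∥ 16 e7.
Inner hash: sum = 105+173+54+54+54+54+54+22+231 = 801; mod 256 = 33 → 21.
Outer input = (K'⊕opad) ∥ inner = 03 c7 5c 5c 5c 5c 5c ∥ 21.
Outer hash (tag): sum = 3+199+92+92+92+92+92+33 = 695; mod 256 = 183 → b7.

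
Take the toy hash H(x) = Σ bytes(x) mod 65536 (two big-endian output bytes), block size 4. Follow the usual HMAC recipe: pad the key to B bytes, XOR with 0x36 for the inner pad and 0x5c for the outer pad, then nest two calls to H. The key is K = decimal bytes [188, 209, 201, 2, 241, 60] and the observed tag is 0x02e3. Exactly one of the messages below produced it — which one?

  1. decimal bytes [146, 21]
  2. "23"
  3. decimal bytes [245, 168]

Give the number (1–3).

3

Key decimal bytes [188, 209, 201, 2, 241, 60] = bc d1 c9 02 f1 3c is 6 bytes > B = 4, so hash it first: H(key) = 03 85, then zero-pad to 4 bytes: K' = 03 85 00 00.
K' ⊕ ipad = 35 b3 36 36; K' ⊕ opad = 5f d9 5c 5c.
m1: inner = H(35 b3 36 36 92 15) = 01 fb; tag = H(5f d9 5c 5c 01 fb) = 02ec
m2: inner = H(35 b3 36 36 32 33) = 01 b9; tag = H(5f d9 5c 5c 01 b9) = 02aa
m3: inner = H(35 b3 36 36 f5 a8) = 02 f1; tag = H(5f d9 5c 5c 02 f1) = 02e3 ← matches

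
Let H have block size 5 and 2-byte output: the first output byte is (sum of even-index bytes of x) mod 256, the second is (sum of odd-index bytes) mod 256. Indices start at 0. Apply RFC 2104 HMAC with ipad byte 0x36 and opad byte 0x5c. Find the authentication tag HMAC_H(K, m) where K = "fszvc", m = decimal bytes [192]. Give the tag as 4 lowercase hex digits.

Key "fszvc" = 66 73 7a 76 63 is exactly B = 5 bytes: K' = 66 73 7a 76 63.
K' ⊕ ipad = 50 45 4c 40 55.  K' ⊕ opad = 3a 2f 26 2a 3f.
Inner input = (K'⊕ipad) ∥ m = 50 45 4c 40 55 ∥ c0.
Inner hash: even-index sum = 241 mod 256 = 241; odd-index sum = 325 mod 256 = 69 → f1 45.
Outer input = (K'⊕opad) ∥ inner = 3a 2f 26 2a 3f ∥ f1 45.
Outer hash (tag): even-index sum = 228 mod 256 = 228; odd-index sum = 330 mod 256 = 74 → e4 4a.

e44a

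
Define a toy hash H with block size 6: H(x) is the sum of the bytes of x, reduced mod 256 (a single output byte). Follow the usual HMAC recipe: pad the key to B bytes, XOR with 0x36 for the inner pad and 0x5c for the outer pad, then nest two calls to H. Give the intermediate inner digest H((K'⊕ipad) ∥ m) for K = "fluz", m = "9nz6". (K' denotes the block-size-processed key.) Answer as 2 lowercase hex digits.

Key "fluz" = 66 6c 75 7a is 4 bytes ≤ B = 6; zero-pad to 6 bytes: K' = 66 6c 75 7a 00 00.
K' ⊕ ipad = 50 5a 43 4c 36 36.
Inner input = 50 5a 43 4c 36 36 ∥ 39 6e 7a 36.
Inner hash: sum = 80+90+67+76+54+54+57+110+122+54 = 764; mod 256 = 252 → fc.

fc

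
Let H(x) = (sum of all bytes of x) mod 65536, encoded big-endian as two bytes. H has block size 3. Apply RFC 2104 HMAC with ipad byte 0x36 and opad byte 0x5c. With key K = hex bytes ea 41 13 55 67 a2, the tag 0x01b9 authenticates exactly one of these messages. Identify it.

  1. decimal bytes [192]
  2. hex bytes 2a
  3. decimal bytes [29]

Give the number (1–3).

2

Key hex bytes ea 41 13 55 67 a2 is 6 bytes > B = 3, so hash it first: H(key) = 02 9c, then zero-pad to 3 bytes: K' = 02 9c 00.
K' ⊕ ipad = 34 aa 36; K' ⊕ opad = 5e c0 5c.
m1: inner = H(34 aa 36 c0) = 01 d4; tag = H(5e c0 5c 01 d4) = 024f
m2: inner = H(34 aa 36 2a) = 01 3e; tag = H(5e c0 5c 01 3e) = 01b9 ← matches
m3: inner = H(34 aa 36 1d) = 01 31; tag = H(5e c0 5c 01 31) = 01ac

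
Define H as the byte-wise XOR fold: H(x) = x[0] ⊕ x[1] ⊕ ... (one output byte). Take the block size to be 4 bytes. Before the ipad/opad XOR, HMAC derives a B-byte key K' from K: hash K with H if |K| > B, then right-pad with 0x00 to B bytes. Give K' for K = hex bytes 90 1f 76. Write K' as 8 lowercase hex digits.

901f7600

Key hex bytes 90 1f 76 is 3 bytes ≤ B = 4; zero-pad to 4 bytes: K' = 90 1f 76 00.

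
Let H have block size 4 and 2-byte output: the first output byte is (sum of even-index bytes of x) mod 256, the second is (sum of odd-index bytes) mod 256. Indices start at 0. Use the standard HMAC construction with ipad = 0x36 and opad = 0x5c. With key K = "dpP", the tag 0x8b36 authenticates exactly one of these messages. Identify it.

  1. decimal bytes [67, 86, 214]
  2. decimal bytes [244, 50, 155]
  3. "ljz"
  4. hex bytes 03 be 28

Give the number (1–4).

2

Key "dpP" = 64 70 50 is 3 bytes ≤ B = 4; zero-pad to 4 bytes: K' = 64 70 50 00.
K' ⊕ ipad = 52 46 66 36; K' ⊕ opad = 38 2c 0c 5c.
m1: inner = H(52 46 66 36 43 56 d6) = d1 d2; tag = H(38 2c 0c 5c d1 d2) = 155a
m2: inner = H(52 46 66 36 f4 32 9b) = 47 ae; tag = H(38 2c 0c 5c 47 ae) = 8b36 ← matches
m3: inner = H(52 46 66 36 6c 6a 7a) = 9e e6; tag = H(38 2c 0c 5c 9e e6) = e26e
m4: inner = H(52 46 66 36 03 be 28) = e3 3a; tag = H(38 2c 0c 5c e3 3a) = 27c2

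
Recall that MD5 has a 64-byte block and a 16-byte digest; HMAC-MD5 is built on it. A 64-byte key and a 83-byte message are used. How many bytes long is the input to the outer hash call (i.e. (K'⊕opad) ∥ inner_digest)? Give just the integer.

80

Key is 64 ≤ 64 bytes, zero-padded: |K'| = 64.
Outer input = (K'⊕opad) ∥ H(inner) → 64 + 16 = 80 bytes.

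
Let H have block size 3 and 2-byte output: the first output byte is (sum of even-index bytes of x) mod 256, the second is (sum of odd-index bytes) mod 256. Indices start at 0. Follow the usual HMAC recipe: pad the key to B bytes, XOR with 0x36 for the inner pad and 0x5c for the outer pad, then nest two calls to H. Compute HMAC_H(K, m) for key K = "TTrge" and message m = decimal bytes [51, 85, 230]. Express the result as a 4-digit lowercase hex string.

798f

Key "TTrge" = 54 54 72 67 65 is 5 bytes > B = 3, so hash it first: H(key) = 2b bb, then zero-pad to 3 bytes: K' = 2b bb 00.
K' ⊕ ipad = 1d 8d 36.  K' ⊕ opad = 77 e7 5c.
Inner input = (K'⊕ipad) ∥ m = 1d 8d 36 ∥ 33 55 e6.
Inner hash: even-index sum = 168 mod 256 = 168; odd-index sum = 422 mod 256 = 166 → a8 a6.
Outer input = (K'⊕opad) ∥ inner = 77 e7 5c ∥ a8 a6.
Outer hash (tag): even-index sum = 377 mod 256 = 121; odd-index sum = 399 mod 256 = 143 → 79 8f.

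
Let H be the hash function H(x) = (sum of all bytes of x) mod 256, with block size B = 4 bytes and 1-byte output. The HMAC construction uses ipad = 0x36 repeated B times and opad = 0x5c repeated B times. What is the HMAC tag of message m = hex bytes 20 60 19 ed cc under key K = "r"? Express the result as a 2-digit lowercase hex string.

Key "r" = 72 is 1 byte ≤ B = 4; zero-pad to 4 bytes: K' = 72 00 00 00.
K' ⊕ ipad = 44 36 36 36.  K' ⊕ opad = 2e 5c 5c 5c.
Inner input = (K'⊕ipad) ∥ m = 44 36 36 36 ∥ 20 60 19 ed cc.
Inner hash: sum = 68+54+54+54+32+96+25+237+204 = 824; mod 256 = 56 → 38.
Outer input = (K'⊕opad) ∥ inner = 2e 5c 5c 5c ∥ 38.
Outer hash (tag): sum = 46+92+92+92+56 = 378; mod 256 = 122 → 7a.

7a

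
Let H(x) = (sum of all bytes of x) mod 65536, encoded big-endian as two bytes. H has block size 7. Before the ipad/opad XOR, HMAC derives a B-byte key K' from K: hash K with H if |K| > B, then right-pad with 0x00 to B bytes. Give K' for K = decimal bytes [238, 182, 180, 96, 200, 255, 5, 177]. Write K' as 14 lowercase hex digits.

|K| = 8 > B = 7, so first hash the key.
H(K): sum = 238+182+180+96+200+255+5+177 = 1333 → 05 35.
Zero-pad H(K) = 05 35 to 7 bytes: K' = 05 35 00 00 00 00 00.

05350000000000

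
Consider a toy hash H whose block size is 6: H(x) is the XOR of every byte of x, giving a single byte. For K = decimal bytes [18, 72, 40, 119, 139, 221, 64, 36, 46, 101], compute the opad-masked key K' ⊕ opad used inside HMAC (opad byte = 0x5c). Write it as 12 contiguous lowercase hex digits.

Key decimal bytes [18, 72, 40, 119, 139, 221, 64, 36, 46, 101] = 12 48 28 77 8b dd 40 24 2e 65 is 10 bytes > B = 6, so hash it first: H(key) = 7c, then zero-pad to 6 bytes: K' = 7c 00 00 00 00 00.
XOR each byte with 0x5c: 7c⊕5c=20, 00⊕5c=5c, 00⊕5c=5c, 00⊕5c=5c, 00⊕5c=5c, 00⊕5c=5c.

205c5c5c5c5c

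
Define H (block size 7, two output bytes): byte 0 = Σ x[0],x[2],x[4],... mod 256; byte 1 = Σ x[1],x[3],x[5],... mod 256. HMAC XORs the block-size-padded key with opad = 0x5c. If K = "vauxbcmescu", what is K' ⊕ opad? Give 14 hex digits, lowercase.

Key "vauxbcmescu" = 76 61 75 78 62 63 6d 65 73 63 75 is 11 bytes > B = 7, so hash it first: H(key) = a2 04, then zero-pad to 7 bytes: K' = a2 04 00 00 00 00 00.
XOR each byte with 0x5c: a2⊕5c=fe, 04⊕5c=58, 00⊕5c=5c, 00⊕5c=5c, 00⊕5c=5c, 00⊕5c=5c, 00⊕5c=5c.

fe585c5c5c5c5c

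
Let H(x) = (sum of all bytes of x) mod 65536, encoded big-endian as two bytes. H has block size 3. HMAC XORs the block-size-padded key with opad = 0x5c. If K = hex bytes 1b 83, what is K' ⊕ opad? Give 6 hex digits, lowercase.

47df5c

Key hex bytes 1b 83 is 2 bytes ≤ B = 3; zero-pad to 3 bytes: K' = 1b 83 00.
XOR each byte with 0x5c: 1b⊕5c=47, 83⊕5c=df, 00⊕5c=5c.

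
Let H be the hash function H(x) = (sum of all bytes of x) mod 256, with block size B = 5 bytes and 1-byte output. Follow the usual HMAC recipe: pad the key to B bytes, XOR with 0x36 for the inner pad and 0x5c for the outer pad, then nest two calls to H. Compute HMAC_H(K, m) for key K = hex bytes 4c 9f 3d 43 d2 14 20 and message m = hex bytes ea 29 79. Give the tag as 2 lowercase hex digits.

48

Key hex bytes 4c 9f 3d 43 d2 14 20 is 7 bytes > B = 5, so hash it first: H(key) = 71, then zero-pad to 5 bytes: K' = 71 00 00 00 00.
K' ⊕ ipad = 47 36 36 36 36.  K' ⊕ opad = 2d 5c 5c 5c 5c.
Inner input = (K'⊕ipad) ∥ m = 47 36 36 36 36 ∥ ea 29 79.
Inner hash: sum = 71+54+54+54+54+234+41+121 = 683; mod 256 = 171 → ab.
Outer input = (K'⊕opad) ∥ inner = 2d 5c 5c 5c 5c ∥ ab.
Outer hash (tag): sum = 45+92+92+92+92+171 = 584; mod 256 = 72 → 48.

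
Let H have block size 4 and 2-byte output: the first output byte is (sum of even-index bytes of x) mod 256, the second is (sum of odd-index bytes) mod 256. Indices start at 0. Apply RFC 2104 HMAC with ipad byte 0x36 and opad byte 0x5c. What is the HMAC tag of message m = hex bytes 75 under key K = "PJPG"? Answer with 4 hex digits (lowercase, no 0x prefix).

Key "PJPG" = 50 4a 50 47 is exactly B = 4 bytes: K' = 50 4a 50 47.
K' ⊕ ipad = 66 7c 66 71.  K' ⊕ opad = 0c 16 0c 1b.
Inner input = (K'⊕ipad) ∥ m = 66 7c 66 71 ∥ 75.
Inner hash: even-index sum = 321 mod 256 = 65; odd-index sum = 237 mod 256 = 237 → 41 ed.
Outer input = (K'⊕opad) ∥ inner = 0c 16 0c 1b ∥ 41 ed.
Outer hash (tag): even-index sum = 89 mod 256 = 89; odd-index sum = 286 mod 256 = 30 → 59 1e.

591e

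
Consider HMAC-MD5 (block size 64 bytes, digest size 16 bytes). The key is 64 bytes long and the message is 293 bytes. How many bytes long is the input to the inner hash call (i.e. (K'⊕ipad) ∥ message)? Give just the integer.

357

Key is 64 ≤ 64 bytes, zero-padded: |K'| = 64.
Inner input = (K'⊕ipad) ∥ m → 64 + 293 = 357 bytes.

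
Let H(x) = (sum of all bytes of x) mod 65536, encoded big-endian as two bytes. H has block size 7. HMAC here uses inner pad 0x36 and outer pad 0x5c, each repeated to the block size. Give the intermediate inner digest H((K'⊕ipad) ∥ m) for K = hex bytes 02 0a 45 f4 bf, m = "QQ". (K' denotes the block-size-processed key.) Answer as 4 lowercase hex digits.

033c

Key hex bytes 02 0a 45 f4 bf is 5 bytes ≤ B = 7; zero-pad to 7 bytes: K' = 02 0a 45 f4 bf 00 00.
K' ⊕ ipad = 34 3c 73 c2 89 36 36.
Inner input = 34 3c 73 c2 89 36 36 ∥ 51 51.
Inner hash: sum = 52+60+115+194+137+54+54+81+81 = 828 → 03 3c.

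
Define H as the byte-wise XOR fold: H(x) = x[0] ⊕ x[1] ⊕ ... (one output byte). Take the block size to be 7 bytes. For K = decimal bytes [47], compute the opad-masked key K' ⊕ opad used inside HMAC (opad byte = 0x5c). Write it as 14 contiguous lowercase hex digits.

735c5c5c5c5c5c

Key decimal bytes [47] = 2f is 1 byte ≤ B = 7; zero-pad to 7 bytes: K' = 2f 00 00 00 00 00 00.
XOR each byte with 0x5c: 2f⊕5c=73, 00⊕5c=5c, 00⊕5c=5c, 00⊕5c=5c, 00⊕5c=5c, 00⊕5c=5c, 00⊕5c=5c.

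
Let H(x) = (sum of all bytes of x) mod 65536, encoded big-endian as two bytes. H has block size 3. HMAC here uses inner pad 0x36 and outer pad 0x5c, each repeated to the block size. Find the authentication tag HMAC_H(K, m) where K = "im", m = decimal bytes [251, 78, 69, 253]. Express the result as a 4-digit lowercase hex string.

0140

Key "im" = 69 6d is 2 bytes ≤ B = 3; zero-pad to 3 bytes: K' = 69 6d 00.
K' ⊕ ipad = 5f 5b 36.  K' ⊕ opad = 35 31 5c.
Inner input = (K'⊕ipad) ∥ m = 5f 5b 36 ∥ fb 4e 45 fd.
Inner hash: sum = 95+91+54+251+78+69+253 = 891 → 03 7b.
Outer input = (K'⊕opad) ∥ inner = 35 31 5c ∥ 03 7b.
Outer hash (tag): sum = 53+49+92+3+123 = 320 → 01 40.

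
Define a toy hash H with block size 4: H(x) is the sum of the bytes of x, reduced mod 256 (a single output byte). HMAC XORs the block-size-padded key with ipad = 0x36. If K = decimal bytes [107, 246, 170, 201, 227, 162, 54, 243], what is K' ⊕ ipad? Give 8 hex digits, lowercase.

Key decimal bytes [107, 246, 170, 201, 227, 162, 54, 243] = 6b f6 aa c9 e3 a2 36 f3 is 8 bytes > B = 4, so hash it first: H(key) = 82, then zero-pad to 4 bytes: K' = 82 00 00 00.
XOR each byte with 0x36: 82⊕36=b4, 00⊕36=36, 00⊕36=36, 00⊕36=36.

b4363636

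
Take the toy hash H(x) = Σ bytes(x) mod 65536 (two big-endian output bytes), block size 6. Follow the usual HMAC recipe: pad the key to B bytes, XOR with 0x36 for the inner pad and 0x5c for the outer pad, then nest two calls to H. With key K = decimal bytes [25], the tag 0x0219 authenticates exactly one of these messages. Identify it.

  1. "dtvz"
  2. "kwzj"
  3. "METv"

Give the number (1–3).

Key decimal bytes [25] = 19 is 1 byte ≤ B = 6; zero-pad to 6 bytes: K' = 19 00 00 00 00 00.
K' ⊕ ipad = 2f 36 36 36 36 36; K' ⊕ opad = 45 5c 5c 5c 5c 5c.
m1: inner = H(2f 36 36 36 36 36 64 74 76 7a) = 03 05; tag = H(45 5c 5c 5c 5c 5c 03 05) = 0219 ← matches
m2: inner = H(2f 36 36 36 36 36 6b 77 7a 6a) = 03 03; tag = H(45 5c 5c 5c 5c 5c 03 03) = 0217
m3: inner = H(2f 36 36 36 36 36 4d 45 54 76) = 02 99; tag = H(45 5c 5c 5c 5c 5c 02 99) = 02ac

1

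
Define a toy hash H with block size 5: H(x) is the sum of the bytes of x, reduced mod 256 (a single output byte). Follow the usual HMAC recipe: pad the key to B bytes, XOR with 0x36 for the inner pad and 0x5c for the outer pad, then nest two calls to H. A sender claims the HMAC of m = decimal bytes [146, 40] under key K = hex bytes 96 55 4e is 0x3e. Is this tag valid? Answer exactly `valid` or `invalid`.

Key hex bytes 96 55 4e is 3 bytes ≤ B = 5; zero-pad to 5 bytes: K' = 96 55 4e 00 00.
K' ⊕ ipad = a0 63 78 36 36; K' ⊕ opad = ca 09 12 5c 5c.
Inner hash: sum = 160+99+120+54+54+146+40 = 673; mod 256 = 161 → a1.
Outer hash (recomputed tag): sum = 202+9+18+92+92+161 = 574; mod 256 = 62 → 3e.
Recomputed tag = 3e; claimed = 3e → match.

valid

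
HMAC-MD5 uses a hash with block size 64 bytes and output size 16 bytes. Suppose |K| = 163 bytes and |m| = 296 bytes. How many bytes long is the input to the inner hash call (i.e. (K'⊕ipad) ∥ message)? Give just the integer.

360

Key is 163 > 64 bytes, so it is hashed to 16 bytes then zero-padded to 64: |K'| = 64.
Inner input = (K'⊕ipad) ∥ m → 64 + 296 = 360 bytes.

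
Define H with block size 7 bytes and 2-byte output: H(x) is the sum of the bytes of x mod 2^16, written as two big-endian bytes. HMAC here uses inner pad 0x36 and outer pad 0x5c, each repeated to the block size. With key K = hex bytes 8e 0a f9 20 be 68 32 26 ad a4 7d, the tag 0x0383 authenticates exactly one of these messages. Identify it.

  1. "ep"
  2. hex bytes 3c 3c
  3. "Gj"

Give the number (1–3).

3

Key hex bytes 8e 0a f9 20 be 68 32 26 ad a4 7d is 11 bytes > B = 7, so hash it first: H(key) = 04 fd, then zero-pad to 7 bytes: K' = 04 fd 00 00 00 00 00.
K' ⊕ ipad = 32 cb 36 36 36 36 36; K' ⊕ opad = 58 a1 5c 5c 5c 5c 5c.
m1: inner = H(32 cb 36 36 36 36 36 65 70) = 02 e0; tag = H(58 a1 5c 5c 5c 5c 5c 02 e0) = 03a7
m2: inner = H(32 cb 36 36 36 36 36 3c 3c) = 02 83; tag = H(58 a1 5c 5c 5c 5c 5c 02 83) = 034a
m3: inner = H(32 cb 36 36 36 36 36 47 6a) = 02 bc; tag = H(58 a1 5c 5c 5c 5c 5c 02 bc) = 0383 ← matches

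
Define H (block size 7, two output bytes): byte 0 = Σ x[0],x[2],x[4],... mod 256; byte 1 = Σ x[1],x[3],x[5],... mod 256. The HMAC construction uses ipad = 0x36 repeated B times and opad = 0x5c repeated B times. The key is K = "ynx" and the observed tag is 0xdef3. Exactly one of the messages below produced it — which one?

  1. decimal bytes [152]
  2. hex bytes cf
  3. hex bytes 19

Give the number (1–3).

Key "ynx" = 79 6e 78 is 3 bytes ≤ B = 7; zero-pad to 7 bytes: K' = 79 6e 78 00 00 00 00.
K' ⊕ ipad = 4f 58 4e 36 36 36 36; K' ⊕ opad = 25 32 24 5c 5c 5c 5c.
m1: inner = H(4f 58 4e 36 36 36 36 98) = 09 5c; tag = H(25 32 24 5c 5c 5c 5c 09 5c) = 5df3
m2: inner = H(4f 58 4e 36 36 36 36 cf) = 09 93; tag = H(25 32 24 5c 5c 5c 5c 09 93) = 94f3
m3: inner = H(4f 58 4e 36 36 36 36 19) = 09 dd; tag = H(25 32 24 5c 5c 5c 5c 09 dd) = def3 ← matches

3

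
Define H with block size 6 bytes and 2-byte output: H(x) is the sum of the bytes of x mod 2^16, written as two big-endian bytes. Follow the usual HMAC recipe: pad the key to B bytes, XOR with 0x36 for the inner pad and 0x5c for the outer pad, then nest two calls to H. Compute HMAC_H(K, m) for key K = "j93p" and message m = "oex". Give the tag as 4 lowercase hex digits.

025e

Key "j93p" = 6a 39 33 70 is 4 bytes ≤ B = 6; zero-pad to 6 bytes: K' = 6a 39 33 70 00 00.
K' ⊕ ipad = 5c 0f 05 46 36 36.  K' ⊕ opad = 36 65 6f 2c 5c 5c.
Inner input = (K'⊕ipad) ∥ m = 5c 0f 05 46 36 36 ∥ 6f 65 78.
Inner hash: sum = 92+15+5+70+54+54+111+101+120 = 622 → 02 6e.
Outer input = (K'⊕opad) ∥ inner = 36 65 6f 2c 5c 5c ∥ 02 6e.
Outer hash (tag): sum = 54+101+111+44+92+92+2+110 = 606 → 02 5e.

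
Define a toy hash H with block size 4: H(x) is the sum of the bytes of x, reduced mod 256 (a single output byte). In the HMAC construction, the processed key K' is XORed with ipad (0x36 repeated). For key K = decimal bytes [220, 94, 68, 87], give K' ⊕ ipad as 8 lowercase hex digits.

ea687261

Key decimal bytes [220, 94, 68, 87] = dc 5e 44 57 is exactly B = 4 bytes: K' = dc 5e 44 57.
XOR each byte with 0x36: dc⊕36=ea, 5e⊕36=68, 44⊕36=72, 57⊕36=61.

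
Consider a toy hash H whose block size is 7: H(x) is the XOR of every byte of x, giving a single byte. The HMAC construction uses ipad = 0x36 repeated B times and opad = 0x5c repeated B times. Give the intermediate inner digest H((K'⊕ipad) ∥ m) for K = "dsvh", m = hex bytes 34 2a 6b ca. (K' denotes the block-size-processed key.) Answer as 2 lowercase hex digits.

Key "dsvh" = 64 73 76 68 is 4 bytes ≤ B = 7; zero-pad to 7 bytes: K' = 64 73 76 68 00 00 00.
K' ⊕ ipad = 52 45 40 5e 36 36 36.
Inner input = 52 45 40 5e 36 36 36 ∥ 34 2a 6b ca.
Inner hash: XOR 52⊕45⊕40⊕5e⊕36⊕36⊕36⊕34⊕2a⊕6b⊕ca = 80.

80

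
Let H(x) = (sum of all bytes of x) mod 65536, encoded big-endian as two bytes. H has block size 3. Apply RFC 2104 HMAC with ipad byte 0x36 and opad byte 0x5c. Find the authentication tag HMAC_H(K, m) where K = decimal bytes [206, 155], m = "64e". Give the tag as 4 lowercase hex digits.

Key decimal bytes [206, 155] = ce 9b is 2 bytes ≤ B = 3; zero-pad to 3 bytes: K' = ce 9b 00.
K' ⊕ ipad = f8 ad 36.  K' ⊕ opad = 92 c7 5c.
Inner input = (K'⊕ipad) ∥ m = f8 ad 36 ∥ 36 34 65.
Inner hash: sum = 248+173+54+54+52+101 = 682 → 02 aa.
Outer input = (K'⊕opad) ∥ inner = 92 c7 5c ∥ 02 aa.
Outer hash (tag): sum = 146+199+92+2+170 = 609 → 02 61.

0261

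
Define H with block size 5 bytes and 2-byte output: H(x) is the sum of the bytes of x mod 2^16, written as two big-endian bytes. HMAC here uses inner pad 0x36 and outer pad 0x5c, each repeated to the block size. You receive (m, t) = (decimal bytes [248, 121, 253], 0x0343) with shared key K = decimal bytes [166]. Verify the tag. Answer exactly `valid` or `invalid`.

valid

Key decimal bytes [166] = a6 is 1 byte ≤ B = 5; zero-pad to 5 bytes: K' = a6 00 00 00 00.
K' ⊕ ipad = 90 36 36 36 36; K' ⊕ opad = fa 5c 5c 5c 5c.
Inner hash: sum = 144+54+54+54+54+248+121+253 = 982 → 03 d6.
Outer hash (recomputed tag): sum = 250+92+92+92+92+3+214 = 835 → 03 43.
Recomputed tag = 0343; claimed = 0343 → match.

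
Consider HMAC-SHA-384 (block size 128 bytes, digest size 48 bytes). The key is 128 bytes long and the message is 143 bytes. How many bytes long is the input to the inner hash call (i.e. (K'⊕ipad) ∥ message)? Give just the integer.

Key is 128 ≤ 128 bytes, zero-padded: |K'| = 128.
Inner input = (K'⊕ipad) ∥ m → 128 + 143 = 271 bytes.

271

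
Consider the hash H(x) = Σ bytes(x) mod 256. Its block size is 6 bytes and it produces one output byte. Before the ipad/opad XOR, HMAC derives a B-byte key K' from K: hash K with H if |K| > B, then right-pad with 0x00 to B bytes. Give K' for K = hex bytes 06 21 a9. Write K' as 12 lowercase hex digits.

0621a9000000

Key hex bytes 06 21 a9 is 3 bytes ≤ B = 6; zero-pad to 6 bytes: K' = 06 21 a9 00 00 00.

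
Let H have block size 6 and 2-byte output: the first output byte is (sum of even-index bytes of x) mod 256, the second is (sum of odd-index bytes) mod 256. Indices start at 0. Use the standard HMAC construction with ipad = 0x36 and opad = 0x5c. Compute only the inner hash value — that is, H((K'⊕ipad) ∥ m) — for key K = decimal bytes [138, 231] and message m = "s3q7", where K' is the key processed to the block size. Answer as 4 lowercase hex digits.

0ca7

Key decimal bytes [138, 231] = 8a e7 is 2 bytes ≤ B = 6; zero-pad to 6 bytes: K' = 8a e7 00 00 00 00.
K' ⊕ ipad = bc d1 36 36 36 36.
Inner input = bc d1 36 36 36 36 ∥ 73 33 71 37.
Inner hash: even-index sum = 524 mod 256 = 12; odd-index sum = 423 mod 256 = 167 → 0c a7.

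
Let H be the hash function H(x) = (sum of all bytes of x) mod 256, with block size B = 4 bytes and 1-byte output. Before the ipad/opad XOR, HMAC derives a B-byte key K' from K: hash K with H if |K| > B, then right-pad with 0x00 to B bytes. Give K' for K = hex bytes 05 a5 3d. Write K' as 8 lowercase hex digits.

Key hex bytes 05 a5 3d is 3 bytes ≤ B = 4; zero-pad to 4 bytes: K' = 05 a5 3d 00.

05a53d00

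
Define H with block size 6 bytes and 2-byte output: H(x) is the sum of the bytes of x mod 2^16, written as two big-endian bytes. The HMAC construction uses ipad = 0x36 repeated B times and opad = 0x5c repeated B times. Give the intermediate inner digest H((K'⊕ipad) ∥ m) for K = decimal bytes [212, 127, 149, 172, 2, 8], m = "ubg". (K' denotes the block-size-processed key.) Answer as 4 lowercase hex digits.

0418

Key decimal bytes [212, 127, 149, 172, 2, 8] = d4 7f 95 ac 02 08 is exactly B = 6 bytes: K' = d4 7f 95 ac 02 08.
K' ⊕ ipad = e2 49 a3 9a 34 3e.
Inner input = e2 49 a3 9a 34 3e ∥ 75 62 67.
Inner hash: sum = 226+73+163+154+52+62+117+98+103 = 1048 → 04 18.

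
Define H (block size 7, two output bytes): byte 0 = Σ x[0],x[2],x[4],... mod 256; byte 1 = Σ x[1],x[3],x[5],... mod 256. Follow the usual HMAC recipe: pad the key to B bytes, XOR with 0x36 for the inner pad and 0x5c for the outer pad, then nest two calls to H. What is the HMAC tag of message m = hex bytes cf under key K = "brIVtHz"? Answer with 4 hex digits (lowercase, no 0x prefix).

Key "brIVtHz" = 62 72 49 56 74 48 7a is exactly B = 7 bytes: K' = 62 72 49 56 74 48 7a.
K' ⊕ ipad = 54 44 7f 60 42 7e 4c.  K' ⊕ opad = 3e 2e 15 0a 28 14 26.
Inner input = (K'⊕ipad) ∥ m = 54 44 7f 60 42 7e 4c ∥ cf.
Inner hash: even-index sum = 353 mod 256 = 97; odd-index sum = 497 mod 256 = 241 → 61 f1.
Outer input = (K'⊕opad) ∥ inner = 3e 2e 15 0a 28 14 26 ∥ 61 f1.
Outer hash (tag): even-index sum = 402 mod 256 = 146; odd-index sum = 173 mod 256 = 173 → 92 ad.

92ad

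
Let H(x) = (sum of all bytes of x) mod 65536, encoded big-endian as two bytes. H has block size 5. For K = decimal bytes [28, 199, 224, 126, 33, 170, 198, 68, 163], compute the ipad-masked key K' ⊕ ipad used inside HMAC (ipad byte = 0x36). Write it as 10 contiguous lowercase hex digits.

Key decimal bytes [28, 199, 224, 126, 33, 170, 198, 68, 163] = 1c c7 e0 7e 21 aa c6 44 a3 is 9 bytes > B = 5, so hash it first: H(key) = 04 b9, then zero-pad to 5 bytes: K' = 04 b9 00 00 00.
XOR each byte with 0x36: 04⊕36=32, b9⊕36=8f, 00⊕36=36, 00⊕36=36, 00⊕36=36.

328f363636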